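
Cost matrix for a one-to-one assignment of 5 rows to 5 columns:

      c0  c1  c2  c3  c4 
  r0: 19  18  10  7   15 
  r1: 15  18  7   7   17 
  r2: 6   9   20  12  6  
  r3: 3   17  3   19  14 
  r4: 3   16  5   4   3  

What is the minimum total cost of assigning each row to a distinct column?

Minimum assignment cost: 29

optimal assignment: row0→col3 (cost 7), row1→col2 (cost 7), row2→col1 (cost 9), row3→col0 (cost 3), row4→col4 (cost 3)
total = 7 + 7 + 9 + 3 + 3 = 29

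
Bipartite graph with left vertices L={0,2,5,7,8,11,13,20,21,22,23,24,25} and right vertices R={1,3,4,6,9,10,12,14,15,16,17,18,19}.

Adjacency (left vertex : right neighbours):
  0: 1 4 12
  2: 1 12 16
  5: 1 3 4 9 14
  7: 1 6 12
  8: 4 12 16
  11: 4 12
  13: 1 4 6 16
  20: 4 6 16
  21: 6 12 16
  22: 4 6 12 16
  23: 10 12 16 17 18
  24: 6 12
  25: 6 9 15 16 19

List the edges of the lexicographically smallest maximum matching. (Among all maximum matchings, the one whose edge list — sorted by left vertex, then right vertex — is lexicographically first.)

Lex-smallest maximum matching: {(0,1), (2,12), (5,3), (7,6), (8,4), (13,16), (23,10), (25,9)}

|M| = 8 (so the lex-smallest maximum matching has 8 edges)
process left vertices in ascending order; for each, take the smallest-labelled available neighbour that still permits 8 edges overall, or leave it unmatched if none does
lex-smallest matching: {0-1, 2-12, 5-3, 7-6, 8-4, 13-16, 23-10, 25-9}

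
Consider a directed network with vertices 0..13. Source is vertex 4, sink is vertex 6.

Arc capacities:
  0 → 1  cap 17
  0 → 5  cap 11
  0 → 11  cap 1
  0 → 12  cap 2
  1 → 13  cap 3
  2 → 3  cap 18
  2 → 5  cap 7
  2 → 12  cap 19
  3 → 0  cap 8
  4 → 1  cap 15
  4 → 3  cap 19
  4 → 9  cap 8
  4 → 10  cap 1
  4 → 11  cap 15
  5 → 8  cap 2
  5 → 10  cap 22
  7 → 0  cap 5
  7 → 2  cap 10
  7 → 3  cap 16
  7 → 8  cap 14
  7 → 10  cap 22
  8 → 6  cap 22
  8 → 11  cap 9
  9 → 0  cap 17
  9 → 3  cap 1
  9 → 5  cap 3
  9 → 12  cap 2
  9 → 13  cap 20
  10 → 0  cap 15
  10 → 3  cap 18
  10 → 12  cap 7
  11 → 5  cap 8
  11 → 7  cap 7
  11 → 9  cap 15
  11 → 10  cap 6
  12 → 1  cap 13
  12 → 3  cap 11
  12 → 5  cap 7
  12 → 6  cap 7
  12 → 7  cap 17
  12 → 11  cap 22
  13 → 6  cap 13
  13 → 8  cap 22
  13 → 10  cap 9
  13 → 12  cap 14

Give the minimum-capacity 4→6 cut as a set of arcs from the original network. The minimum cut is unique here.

augment #1: 4→1→13→6 push 3
augment #2: 4→9→12→6 push 2
augment #3: 4→9→13→6 push 6
augment #4: 4→10→12→6 push 1
augment #5: 4→3→0→12→6 push 2
augment #6: 4→11→5→8→6 push 2
augment #7: 4→11→7→8→6 push 7
augment #8: 4→11→9→13→6 push 4
augment #9: 4→11→10→12→6 push 2
augment #10: 4→3→0→11→9→13→8→6 push 1
augment #11: 4→3→0→5→10→12→7→8→6 push 4
augment #12: 4→3→0→5→11→9→13→8→6 push 1
max flow = 35; residual-reachable set from 4 gives S-side
cut edges (S→T): {(1,13), (3,0), (4,9), (4,10), (4,11)} total cap 35

Min-cut arcs: {(1,13), (3,0), (4,9), (4,10), (4,11)} (total capacity 35)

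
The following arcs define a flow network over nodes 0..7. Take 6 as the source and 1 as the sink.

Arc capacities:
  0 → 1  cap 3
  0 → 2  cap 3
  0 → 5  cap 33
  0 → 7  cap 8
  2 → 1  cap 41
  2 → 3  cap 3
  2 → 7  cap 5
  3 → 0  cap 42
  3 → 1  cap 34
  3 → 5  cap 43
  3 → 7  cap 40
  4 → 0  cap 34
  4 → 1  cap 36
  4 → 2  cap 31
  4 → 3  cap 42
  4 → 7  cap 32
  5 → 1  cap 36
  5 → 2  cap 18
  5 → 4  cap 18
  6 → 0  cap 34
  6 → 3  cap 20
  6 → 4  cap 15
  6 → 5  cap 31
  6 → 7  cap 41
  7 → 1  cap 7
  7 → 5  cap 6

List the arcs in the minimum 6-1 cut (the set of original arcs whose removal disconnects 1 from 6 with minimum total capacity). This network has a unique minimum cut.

Min-cut arcs: {(6,0), (6,3), (6,4), (6,5), (7,1), (7,5)} (total capacity 113)

augment #1: 6→0→1 push 3
augment #2: 6→3→1 push 20
augment #3: 6→4→1 push 15
augment #4: 6→5→1 push 31
augment #5: 6→7→1 push 7
augment #6: 6→0→2→1 push 3
augment #7: 6→0→5→1 push 5
augment #8: 6→0→5→2→1 push 18
augment #9: 6→0→5→4→1 push 5
augment #10: 6→7→5→4→1 push 6
max flow = 113; residual-reachable set from 6 gives S-side
cut edges (S→T): {(6,0), (6,3), (6,4), (6,5), (7,1), (7,5)} total cap 113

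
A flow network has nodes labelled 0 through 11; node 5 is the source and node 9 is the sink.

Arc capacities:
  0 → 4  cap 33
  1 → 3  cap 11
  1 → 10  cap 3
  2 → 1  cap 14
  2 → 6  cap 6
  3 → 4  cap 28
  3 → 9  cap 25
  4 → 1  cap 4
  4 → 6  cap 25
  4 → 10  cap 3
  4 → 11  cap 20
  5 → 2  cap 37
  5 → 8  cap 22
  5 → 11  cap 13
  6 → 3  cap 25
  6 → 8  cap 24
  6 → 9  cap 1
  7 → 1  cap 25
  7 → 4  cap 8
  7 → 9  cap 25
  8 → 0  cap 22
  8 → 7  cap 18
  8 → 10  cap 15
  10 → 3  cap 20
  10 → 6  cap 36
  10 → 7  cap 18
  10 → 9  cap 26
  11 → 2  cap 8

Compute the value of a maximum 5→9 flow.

augment #1: 5→2→6→9 bottleneck 1, total now 1
augment #2: 5→8→7→9 bottleneck 18, total now 19
augment #3: 5→8→10→9 bottleneck 4, total now 23
augment #4: 5→2→1→3→9 bottleneck 11, total now 34
augment #5: 5→2→1→10→9 bottleneck 3, total now 37
augment #6: 5→2→6→3→9 bottleneck 5, total now 42

Maximum flow value: 42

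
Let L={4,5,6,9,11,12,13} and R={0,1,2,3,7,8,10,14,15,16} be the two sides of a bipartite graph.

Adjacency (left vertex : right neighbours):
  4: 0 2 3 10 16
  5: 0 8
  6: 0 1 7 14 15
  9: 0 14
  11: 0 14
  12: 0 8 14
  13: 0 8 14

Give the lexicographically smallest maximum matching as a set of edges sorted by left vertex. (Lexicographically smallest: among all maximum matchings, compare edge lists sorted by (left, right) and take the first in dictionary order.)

|M| = 5 (so the lex-smallest maximum matching has 5 edges)
process left vertices in ascending order; for each, take the smallest-labelled available neighbour that still permits 5 edges overall, or leave it unmatched if none does
lex-smallest matching: {4-2, 5-0, 6-1, 9-14, 12-8}

Lex-smallest maximum matching: {(4,2), (5,0), (6,1), (9,14), (12,8)}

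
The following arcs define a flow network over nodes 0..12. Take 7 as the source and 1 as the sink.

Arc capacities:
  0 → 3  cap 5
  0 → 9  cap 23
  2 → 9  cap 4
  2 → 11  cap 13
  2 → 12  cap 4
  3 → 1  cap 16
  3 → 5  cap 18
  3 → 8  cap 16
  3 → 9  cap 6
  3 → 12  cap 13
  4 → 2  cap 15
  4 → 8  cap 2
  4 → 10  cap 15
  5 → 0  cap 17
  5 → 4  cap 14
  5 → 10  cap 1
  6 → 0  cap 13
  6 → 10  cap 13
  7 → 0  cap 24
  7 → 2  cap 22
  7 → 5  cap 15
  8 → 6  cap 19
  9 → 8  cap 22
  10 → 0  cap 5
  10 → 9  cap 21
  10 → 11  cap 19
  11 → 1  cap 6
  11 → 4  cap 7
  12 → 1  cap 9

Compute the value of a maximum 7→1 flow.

Maximum flow value: 15

augment #1: 7→0→3→1 bottleneck 5, total now 5
augment #2: 7→2→11→1 bottleneck 6, total now 11
augment #3: 7→2→12→1 bottleneck 4, total now 15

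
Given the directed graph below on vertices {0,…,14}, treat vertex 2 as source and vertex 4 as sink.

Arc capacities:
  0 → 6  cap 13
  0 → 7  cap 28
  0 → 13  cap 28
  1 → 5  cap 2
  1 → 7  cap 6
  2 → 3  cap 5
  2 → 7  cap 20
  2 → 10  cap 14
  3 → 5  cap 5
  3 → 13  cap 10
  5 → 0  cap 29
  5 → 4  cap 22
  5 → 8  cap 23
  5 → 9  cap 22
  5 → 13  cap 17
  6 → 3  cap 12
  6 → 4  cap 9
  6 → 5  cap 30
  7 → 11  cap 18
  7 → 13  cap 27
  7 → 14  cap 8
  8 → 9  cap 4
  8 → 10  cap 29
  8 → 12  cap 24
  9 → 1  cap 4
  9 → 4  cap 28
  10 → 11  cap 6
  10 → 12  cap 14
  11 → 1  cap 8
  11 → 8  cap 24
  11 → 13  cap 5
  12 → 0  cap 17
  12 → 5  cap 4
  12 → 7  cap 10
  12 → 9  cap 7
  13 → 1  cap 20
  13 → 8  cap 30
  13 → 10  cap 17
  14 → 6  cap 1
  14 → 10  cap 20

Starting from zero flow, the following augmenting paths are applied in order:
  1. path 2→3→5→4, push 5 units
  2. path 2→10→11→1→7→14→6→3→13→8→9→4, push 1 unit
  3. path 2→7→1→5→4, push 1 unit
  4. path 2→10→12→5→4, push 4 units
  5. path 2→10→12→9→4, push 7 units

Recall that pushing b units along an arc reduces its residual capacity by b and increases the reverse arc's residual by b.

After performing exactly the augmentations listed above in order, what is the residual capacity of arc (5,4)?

after path 1 (2→3→5→4, push 5): res(5,4)=17
after path 2 (2→10→11→1→7→14→6→3→13→8→9→4, push 1): res(5,4)=17
after path 3 (2→7→1→5→4, push 1): res(5,4)=16
after path 4 (2→10→12→5→4, push 4): res(5,4)=12
after path 5 (2→10→12→9→4, push 7): res(5,4)=12

Residual capacity of (5,4): 12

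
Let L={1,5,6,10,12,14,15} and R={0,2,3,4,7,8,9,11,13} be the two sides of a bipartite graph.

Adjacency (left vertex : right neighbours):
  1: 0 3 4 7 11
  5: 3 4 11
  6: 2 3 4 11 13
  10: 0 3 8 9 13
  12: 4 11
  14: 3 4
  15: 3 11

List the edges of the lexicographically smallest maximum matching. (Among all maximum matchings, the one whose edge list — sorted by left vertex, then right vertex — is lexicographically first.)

Lex-smallest maximum matching: {(1,0), (5,3), (6,2), (10,8), (12,4), (15,11)}

|M| = 6 (so the lex-smallest maximum matching has 6 edges)
process left vertices in ascending order; for each, take the smallest-labelled available neighbour that still permits 6 edges overall, or leave it unmatched if none does
lex-smallest matching: {1-0, 5-3, 6-2, 10-8, 12-4, 15-11}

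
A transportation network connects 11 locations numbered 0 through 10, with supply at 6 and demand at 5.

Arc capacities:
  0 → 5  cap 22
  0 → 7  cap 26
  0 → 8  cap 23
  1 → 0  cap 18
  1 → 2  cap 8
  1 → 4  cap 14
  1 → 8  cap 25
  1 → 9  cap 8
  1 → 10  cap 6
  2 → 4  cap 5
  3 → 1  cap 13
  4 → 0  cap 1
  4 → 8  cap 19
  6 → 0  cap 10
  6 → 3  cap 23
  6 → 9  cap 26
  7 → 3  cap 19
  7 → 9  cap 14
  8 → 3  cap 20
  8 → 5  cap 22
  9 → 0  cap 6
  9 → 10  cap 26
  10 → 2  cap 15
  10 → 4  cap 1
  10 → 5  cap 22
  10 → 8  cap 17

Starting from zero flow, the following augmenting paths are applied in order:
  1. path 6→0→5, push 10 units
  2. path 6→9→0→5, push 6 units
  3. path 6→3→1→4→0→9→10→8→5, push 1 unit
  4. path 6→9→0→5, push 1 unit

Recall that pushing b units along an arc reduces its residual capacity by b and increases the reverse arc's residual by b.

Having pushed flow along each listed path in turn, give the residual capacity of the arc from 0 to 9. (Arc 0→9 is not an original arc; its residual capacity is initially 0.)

after path 1 (6→0→5, push 10): res(0,9)=0
after path 2 (6→9→0→5, push 6): res(0,9)=6
after path 3 (6→3→1→4→0→9→10→8→5, push 1): res(0,9)=5
after path 4 (6→9→0→5, push 1): res(0,9)=6

Residual capacity of (0,9): 6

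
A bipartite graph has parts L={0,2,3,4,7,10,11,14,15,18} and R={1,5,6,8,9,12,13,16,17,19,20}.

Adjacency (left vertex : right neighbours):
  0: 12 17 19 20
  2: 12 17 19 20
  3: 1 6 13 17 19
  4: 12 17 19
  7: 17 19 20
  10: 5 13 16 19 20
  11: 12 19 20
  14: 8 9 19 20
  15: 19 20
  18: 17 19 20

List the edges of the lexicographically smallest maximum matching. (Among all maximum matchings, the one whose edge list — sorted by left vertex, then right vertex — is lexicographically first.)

|M| = 7 (so the lex-smallest maximum matching has 7 edges)
process left vertices in ascending order; for each, take the smallest-labelled available neighbour that still permits 7 edges overall, or leave it unmatched if none does
lex-smallest matching: {0-12, 2-17, 3-1, 4-19, 7-20, 10-5, 14-8}

Lex-smallest maximum matching: {(0,12), (2,17), (3,1), (4,19), (7,20), (10,5), (14,8)}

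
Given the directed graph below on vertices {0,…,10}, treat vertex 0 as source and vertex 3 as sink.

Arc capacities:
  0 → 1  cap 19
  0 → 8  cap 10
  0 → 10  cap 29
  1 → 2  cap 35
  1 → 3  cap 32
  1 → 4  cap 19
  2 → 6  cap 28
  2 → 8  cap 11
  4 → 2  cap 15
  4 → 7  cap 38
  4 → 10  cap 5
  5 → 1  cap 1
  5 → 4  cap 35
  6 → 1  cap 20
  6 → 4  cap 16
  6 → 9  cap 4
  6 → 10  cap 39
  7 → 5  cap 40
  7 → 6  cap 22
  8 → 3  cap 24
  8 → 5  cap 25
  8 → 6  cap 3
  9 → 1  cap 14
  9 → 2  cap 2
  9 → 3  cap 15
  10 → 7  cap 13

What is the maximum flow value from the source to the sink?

Maximum flow value: 42

augment #1: 0→1→3 bottleneck 19, total now 19
augment #2: 0→8→3 bottleneck 10, total now 29
augment #3: 0→10→7→5→1→3 bottleneck 1, total now 30
augment #4: 0→10→7→6→1→3 bottleneck 12, total now 42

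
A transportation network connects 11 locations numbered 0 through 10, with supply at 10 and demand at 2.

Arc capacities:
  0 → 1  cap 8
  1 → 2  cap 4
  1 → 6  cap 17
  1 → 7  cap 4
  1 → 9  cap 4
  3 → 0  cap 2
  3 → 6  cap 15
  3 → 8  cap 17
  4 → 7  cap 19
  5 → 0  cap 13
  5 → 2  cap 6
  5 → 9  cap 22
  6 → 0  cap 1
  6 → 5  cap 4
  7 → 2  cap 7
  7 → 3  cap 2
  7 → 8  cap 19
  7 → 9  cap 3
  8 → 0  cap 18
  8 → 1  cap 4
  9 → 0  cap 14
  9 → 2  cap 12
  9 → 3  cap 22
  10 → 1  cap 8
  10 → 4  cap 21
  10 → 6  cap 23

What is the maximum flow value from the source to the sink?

augment #1: 10→1→2 bottleneck 4, total now 4
augment #2: 10→1→7→2 bottleneck 4, total now 8
augment #3: 10→4→7→2 bottleneck 3, total now 11
augment #4: 10→6→5→2 bottleneck 4, total now 15
augment #5: 10→4→7→9→2 bottleneck 3, total now 18
augment #6: 10→4→7→1→9→2 bottleneck 4, total now 22

Maximum flow value: 22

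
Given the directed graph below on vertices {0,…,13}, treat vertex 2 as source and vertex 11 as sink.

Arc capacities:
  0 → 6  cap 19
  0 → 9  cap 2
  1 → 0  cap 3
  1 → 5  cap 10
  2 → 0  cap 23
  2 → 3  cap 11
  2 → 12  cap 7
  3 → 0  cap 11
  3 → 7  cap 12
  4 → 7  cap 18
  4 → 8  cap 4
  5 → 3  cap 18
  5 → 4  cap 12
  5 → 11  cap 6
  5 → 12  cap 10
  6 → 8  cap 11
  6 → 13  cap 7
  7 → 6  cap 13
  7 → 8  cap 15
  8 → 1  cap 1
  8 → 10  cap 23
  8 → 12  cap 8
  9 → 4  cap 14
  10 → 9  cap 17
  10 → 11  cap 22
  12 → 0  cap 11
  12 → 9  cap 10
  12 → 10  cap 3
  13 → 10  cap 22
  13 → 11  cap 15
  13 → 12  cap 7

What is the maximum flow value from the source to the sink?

Maximum flow value: 30

augment #1: 2→12→10→11 bottleneck 3, total now 3
augment #2: 2→0→6→13→11 bottleneck 7, total now 10
augment #3: 2→0→6→8→10→11 bottleneck 11, total now 21
augment #4: 2→3→7→8→10→11 bottleneck 8, total now 29
augment #5: 2→3→7→8→1→5→11 bottleneck 1, total now 30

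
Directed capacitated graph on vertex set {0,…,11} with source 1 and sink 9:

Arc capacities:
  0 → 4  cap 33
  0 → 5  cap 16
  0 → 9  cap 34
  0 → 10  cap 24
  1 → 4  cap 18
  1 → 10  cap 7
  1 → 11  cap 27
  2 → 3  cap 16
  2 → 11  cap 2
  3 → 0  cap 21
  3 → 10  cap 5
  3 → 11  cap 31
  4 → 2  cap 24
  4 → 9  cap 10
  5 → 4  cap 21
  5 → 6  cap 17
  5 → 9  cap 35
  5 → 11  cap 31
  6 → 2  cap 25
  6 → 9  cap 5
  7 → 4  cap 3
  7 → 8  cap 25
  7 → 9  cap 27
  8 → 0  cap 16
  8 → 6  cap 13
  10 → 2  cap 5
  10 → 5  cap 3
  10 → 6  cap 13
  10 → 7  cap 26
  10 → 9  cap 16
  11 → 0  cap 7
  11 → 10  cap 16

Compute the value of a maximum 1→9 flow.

Maximum flow value: 48

augment #1: 1→4→9 bottleneck 10, total now 10
augment #2: 1→10→9 bottleneck 7, total now 17
augment #3: 1→11→0→9 bottleneck 7, total now 24
augment #4: 1→11→10→9 bottleneck 9, total now 33
augment #5: 1→11→10→5→9 bottleneck 3, total now 36
augment #6: 1→11→10→6→9 bottleneck 4, total now 40
augment #7: 1→4→2→3→0→9 bottleneck 8, total now 48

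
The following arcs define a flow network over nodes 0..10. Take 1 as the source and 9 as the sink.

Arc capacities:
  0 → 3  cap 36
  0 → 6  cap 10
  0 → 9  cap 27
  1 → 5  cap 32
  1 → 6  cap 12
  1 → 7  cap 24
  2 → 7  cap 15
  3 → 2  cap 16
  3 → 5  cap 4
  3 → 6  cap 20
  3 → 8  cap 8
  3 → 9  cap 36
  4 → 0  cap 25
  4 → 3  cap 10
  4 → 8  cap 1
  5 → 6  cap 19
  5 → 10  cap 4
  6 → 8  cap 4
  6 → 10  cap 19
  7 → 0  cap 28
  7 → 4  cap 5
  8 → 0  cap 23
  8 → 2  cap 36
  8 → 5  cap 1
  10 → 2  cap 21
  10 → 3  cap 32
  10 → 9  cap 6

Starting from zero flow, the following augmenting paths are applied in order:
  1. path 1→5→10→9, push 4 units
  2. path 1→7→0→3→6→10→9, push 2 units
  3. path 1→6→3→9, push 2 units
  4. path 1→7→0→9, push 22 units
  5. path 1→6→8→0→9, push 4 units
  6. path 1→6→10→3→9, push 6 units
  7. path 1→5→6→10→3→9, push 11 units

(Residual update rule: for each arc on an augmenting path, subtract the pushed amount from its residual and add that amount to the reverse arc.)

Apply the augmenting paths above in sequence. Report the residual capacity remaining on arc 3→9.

after path 1 (1→5→10→9, push 4): res(3,9)=36
after path 2 (1→7→0→3→6→10→9, push 2): res(3,9)=36
after path 3 (1→6→3→9, push 2): res(3,9)=34
after path 4 (1→7→0→9, push 22): res(3,9)=34
after path 5 (1→6→8→0→9, push 4): res(3,9)=34
after path 6 (1→6→10→3→9, push 6): res(3,9)=28
after path 7 (1→5→6→10→3→9, push 11): res(3,9)=17

Residual capacity of (3,9): 17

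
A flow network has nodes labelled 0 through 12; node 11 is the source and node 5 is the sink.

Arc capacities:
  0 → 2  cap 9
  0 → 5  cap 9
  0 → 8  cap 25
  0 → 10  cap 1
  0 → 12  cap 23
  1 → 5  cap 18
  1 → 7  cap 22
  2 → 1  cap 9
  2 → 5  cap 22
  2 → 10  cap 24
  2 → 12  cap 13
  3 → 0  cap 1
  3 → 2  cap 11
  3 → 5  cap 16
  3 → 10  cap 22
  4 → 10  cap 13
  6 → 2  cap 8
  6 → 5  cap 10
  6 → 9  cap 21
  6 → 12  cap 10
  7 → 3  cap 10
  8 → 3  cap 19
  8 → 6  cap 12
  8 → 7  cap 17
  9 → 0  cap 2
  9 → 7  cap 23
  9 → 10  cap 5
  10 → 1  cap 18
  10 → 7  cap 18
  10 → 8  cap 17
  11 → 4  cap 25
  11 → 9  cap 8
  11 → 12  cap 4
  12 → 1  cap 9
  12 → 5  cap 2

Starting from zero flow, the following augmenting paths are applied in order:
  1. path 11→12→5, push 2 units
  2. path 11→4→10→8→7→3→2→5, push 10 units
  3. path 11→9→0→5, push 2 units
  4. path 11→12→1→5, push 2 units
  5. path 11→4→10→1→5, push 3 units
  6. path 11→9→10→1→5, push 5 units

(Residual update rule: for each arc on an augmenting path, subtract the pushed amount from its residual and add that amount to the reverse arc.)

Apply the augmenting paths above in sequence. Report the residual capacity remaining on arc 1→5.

after path 1 (11→12→5, push 2): res(1,5)=18
after path 2 (11→4→10→8→7→3→2→5, push 10): res(1,5)=18
after path 3 (11→9→0→5, push 2): res(1,5)=18
after path 4 (11→12→1→5, push 2): res(1,5)=16
after path 5 (11→4→10→1→5, push 3): res(1,5)=13
after path 6 (11→9→10→1→5, push 5): res(1,5)=8

Residual capacity of (1,5): 8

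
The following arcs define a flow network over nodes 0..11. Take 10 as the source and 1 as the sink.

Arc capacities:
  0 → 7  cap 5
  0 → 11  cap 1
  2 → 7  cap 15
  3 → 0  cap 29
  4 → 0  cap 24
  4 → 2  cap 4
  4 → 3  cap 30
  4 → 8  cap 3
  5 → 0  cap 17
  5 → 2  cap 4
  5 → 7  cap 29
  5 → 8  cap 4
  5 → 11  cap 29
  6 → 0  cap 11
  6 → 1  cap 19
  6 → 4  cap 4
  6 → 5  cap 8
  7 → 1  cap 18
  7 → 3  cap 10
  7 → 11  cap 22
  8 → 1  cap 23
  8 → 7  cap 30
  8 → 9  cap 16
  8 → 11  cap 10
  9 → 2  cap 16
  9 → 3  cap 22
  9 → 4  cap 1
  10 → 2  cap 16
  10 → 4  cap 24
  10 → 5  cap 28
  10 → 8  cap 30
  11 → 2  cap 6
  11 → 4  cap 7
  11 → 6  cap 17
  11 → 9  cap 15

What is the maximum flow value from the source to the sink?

augment #1: 10→8→1 bottleneck 23, total now 23
augment #2: 10→2→7→1 bottleneck 15, total now 38
augment #3: 10→5→7→1 bottleneck 3, total now 41
augment #4: 10→5→11→6→1 bottleneck 17, total now 58

Maximum flow value: 58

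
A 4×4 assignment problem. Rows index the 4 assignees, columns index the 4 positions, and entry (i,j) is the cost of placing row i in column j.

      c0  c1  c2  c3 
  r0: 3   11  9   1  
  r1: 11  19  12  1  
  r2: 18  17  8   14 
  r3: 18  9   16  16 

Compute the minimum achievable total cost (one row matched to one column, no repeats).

optimal assignment: row0→col0 (cost 3), row1→col3 (cost 1), row2→col2 (cost 8), row3→col1 (cost 9)
total = 3 + 1 + 8 + 9 = 21

Minimum assignment cost: 21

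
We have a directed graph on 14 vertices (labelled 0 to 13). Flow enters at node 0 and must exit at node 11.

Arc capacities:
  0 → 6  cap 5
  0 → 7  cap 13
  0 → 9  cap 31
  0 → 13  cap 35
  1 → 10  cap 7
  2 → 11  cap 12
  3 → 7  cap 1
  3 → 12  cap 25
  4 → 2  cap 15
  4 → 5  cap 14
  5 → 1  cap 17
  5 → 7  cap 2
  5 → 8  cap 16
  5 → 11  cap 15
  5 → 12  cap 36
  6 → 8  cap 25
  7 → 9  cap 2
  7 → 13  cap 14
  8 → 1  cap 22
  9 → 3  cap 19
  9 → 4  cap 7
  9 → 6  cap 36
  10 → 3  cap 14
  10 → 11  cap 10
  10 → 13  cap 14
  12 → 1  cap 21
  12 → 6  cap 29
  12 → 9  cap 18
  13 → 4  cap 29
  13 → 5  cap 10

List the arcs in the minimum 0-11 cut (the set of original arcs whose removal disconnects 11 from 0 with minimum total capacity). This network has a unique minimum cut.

augment #1: 0→13→5→11 push 10
augment #2: 0→9→4→2→11 push 7
augment #3: 0→13→4→2→11 push 5
augment #4: 0→13→4→5→11 push 5
augment #5: 0→6→8→1→10→11 push 5
augment #6: 0→9→3→12→1→10→11 push 2
max flow = 34; residual-reachable set from 0 gives S-side
cut edges (S→T): {(1,10), (2,11), (5,11)} total cap 34

Min-cut arcs: {(1,10), (2,11), (5,11)} (total capacity 34)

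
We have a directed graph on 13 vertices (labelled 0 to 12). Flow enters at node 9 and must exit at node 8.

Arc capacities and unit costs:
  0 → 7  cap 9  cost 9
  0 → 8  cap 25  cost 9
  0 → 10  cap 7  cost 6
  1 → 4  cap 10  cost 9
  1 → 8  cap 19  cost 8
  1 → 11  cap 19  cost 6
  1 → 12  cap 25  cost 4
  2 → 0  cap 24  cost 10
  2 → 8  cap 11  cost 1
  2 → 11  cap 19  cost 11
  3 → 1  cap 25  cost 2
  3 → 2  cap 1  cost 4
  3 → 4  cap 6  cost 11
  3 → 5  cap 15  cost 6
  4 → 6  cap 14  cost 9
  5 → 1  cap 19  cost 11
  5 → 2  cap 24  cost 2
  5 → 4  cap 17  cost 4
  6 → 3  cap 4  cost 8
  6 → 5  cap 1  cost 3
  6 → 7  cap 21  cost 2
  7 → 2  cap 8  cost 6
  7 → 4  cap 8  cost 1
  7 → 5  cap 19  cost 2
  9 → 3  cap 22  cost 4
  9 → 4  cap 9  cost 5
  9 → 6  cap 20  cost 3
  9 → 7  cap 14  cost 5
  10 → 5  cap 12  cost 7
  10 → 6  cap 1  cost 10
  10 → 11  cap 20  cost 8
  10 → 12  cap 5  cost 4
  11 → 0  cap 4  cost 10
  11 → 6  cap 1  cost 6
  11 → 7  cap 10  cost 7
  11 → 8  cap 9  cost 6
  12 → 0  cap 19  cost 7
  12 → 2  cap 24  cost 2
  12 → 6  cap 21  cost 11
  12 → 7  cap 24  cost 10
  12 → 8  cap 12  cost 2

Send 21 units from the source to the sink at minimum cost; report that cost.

shortest-cost path #1: 9→3→2→8 push 1 @ unit cost 9 (adds 9)
shortest-cost path #2: 9→6→5→2→8 push 1 @ unit cost 9 (adds 9)
shortest-cost path #3: 9→7→5→2→8 push 9 @ unit cost 10 (adds 90)
shortest-cost path #4: 9→3→1→12→8 push 10 @ unit cost 12 (adds 120)
total cost = 228

Minimum cost for 21 units: 228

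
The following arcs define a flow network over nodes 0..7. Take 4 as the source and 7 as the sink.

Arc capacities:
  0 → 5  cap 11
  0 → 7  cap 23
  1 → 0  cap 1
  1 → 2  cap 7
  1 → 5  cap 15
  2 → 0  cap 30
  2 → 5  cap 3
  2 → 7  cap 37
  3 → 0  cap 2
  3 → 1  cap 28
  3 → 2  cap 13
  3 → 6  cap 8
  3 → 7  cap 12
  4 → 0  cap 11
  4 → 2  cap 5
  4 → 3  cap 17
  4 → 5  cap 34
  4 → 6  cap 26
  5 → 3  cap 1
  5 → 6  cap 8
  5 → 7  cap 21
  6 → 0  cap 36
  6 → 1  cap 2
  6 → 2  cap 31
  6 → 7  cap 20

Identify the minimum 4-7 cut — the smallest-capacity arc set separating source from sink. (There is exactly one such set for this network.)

augment #1: 4→0→7 push 11
augment #2: 4→2→7 push 5
augment #3: 4→3→7 push 12
augment #4: 4→5→7 push 21
augment #5: 4→6→7 push 20
augment #6: 4→3→0→7 push 2
augment #7: 4→3→2→7 push 3
augment #8: 4→6→0→7 push 6
augment #9: 4→5→3→2→7 push 1
augment #10: 4→5→6→0→7 push 4
augment #11: 4→5→6→2→7 push 4
max flow = 89; residual-reachable set from 4 gives S-side
cut edges (S→T): {(4,0), (4,2), (4,3), (4,6), (5,3), (5,6), (5,7)} total cap 89

Min-cut arcs: {(4,0), (4,2), (4,3), (4,6), (5,3), (5,6), (5,7)} (total capacity 89)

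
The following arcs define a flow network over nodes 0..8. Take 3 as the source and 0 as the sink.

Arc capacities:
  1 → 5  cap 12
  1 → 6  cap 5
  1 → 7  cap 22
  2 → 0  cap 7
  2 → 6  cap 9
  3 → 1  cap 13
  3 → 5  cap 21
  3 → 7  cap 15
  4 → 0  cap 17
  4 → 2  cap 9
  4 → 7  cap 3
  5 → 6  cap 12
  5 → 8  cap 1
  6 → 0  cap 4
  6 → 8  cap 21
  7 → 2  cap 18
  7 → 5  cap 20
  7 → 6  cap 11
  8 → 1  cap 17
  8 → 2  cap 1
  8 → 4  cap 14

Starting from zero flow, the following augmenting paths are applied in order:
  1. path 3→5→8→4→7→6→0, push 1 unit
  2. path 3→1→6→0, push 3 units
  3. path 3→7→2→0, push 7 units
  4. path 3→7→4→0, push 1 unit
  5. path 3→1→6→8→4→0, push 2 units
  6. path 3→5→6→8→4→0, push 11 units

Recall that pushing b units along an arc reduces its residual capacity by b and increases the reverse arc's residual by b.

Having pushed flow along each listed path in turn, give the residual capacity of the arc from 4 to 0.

Residual capacity of (4,0): 3

after path 1 (3→5→8→4→7→6→0, push 1): res(4,0)=17
after path 2 (3→1→6→0, push 3): res(4,0)=17
after path 3 (3→7→2→0, push 7): res(4,0)=17
after path 4 (3→7→4→0, push 1): res(4,0)=16
after path 5 (3→1→6→8→4→0, push 2): res(4,0)=14
after path 6 (3→5→6→8→4→0, push 11): res(4,0)=3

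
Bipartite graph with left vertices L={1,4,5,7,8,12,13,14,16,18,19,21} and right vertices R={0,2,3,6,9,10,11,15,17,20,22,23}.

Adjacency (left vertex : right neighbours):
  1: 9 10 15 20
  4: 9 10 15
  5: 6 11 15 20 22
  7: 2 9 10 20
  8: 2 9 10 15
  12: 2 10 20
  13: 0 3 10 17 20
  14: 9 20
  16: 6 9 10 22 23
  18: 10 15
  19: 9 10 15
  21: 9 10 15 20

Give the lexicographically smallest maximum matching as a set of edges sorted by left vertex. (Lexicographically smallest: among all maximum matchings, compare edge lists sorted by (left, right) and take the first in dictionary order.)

|M| = 8 (so the lex-smallest maximum matching has 8 edges)
process left vertices in ascending order; for each, take the smallest-labelled available neighbour that still permits 8 edges overall, or leave it unmatched if none does
lex-smallest matching: {1-9, 4-10, 5-6, 7-2, 8-15, 12-20, 13-0, 16-22}

Lex-smallest maximum matching: {(1,9), (4,10), (5,6), (7,2), (8,15), (12,20), (13,0), (16,22)}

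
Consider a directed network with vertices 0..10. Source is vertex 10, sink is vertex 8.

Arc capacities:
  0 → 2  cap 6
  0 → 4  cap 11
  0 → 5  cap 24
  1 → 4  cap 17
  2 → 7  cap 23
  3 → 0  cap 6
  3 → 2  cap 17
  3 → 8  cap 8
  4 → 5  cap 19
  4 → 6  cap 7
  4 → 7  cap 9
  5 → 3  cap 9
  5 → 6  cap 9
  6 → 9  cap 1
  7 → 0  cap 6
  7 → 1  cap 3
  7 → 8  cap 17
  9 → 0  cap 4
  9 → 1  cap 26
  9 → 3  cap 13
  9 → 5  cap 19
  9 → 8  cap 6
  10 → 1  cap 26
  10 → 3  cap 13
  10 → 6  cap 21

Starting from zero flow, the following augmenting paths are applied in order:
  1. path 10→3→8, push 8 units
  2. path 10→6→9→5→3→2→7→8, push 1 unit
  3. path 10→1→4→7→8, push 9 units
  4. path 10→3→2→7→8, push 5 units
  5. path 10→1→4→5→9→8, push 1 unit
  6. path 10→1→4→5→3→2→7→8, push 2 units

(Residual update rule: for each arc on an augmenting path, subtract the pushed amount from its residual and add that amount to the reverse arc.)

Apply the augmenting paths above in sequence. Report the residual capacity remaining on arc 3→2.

Residual capacity of (3,2): 9

after path 1 (10→3→8, push 8): res(3,2)=17
after path 2 (10→6→9→5→3→2→7→8, push 1): res(3,2)=16
after path 3 (10→1→4→7→8, push 9): res(3,2)=16
after path 4 (10→3→2→7→8, push 5): res(3,2)=11
after path 5 (10→1→4→5→9→8, push 1): res(3,2)=11
after path 6 (10→1→4→5→3→2→7→8, push 2): res(3,2)=9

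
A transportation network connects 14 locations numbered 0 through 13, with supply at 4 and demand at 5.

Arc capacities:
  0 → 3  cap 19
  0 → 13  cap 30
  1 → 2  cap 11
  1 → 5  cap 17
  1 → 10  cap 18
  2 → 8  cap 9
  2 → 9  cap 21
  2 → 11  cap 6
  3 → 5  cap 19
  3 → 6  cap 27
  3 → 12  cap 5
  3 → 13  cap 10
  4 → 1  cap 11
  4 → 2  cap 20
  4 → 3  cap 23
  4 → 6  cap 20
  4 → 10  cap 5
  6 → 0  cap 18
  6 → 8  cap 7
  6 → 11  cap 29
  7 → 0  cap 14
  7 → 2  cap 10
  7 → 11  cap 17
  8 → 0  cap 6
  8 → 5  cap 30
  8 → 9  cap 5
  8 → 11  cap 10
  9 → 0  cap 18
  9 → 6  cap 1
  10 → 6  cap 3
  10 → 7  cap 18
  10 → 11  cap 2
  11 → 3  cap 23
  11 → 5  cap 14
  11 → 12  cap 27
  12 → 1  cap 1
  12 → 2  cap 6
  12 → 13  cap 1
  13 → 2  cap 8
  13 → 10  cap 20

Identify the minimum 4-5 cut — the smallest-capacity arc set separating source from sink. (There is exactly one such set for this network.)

augment #1: 4→1→5 push 11
augment #2: 4→3→5 push 19
augment #3: 4→2→8→5 push 9
augment #4: 4→2→11→5 push 6
augment #5: 4→6→8→5 push 7
augment #6: 4→6→11→5 push 8
augment #7: 4→3→12→1→5 push 1
max flow = 61; residual-reachable set from 4 gives S-side
cut edges (S→T): {(2,8), (3,5), (4,1), (6,8), (11,5), (12,1)} total cap 61

Min-cut arcs: {(2,8), (3,5), (4,1), (6,8), (11,5), (12,1)} (total capacity 61)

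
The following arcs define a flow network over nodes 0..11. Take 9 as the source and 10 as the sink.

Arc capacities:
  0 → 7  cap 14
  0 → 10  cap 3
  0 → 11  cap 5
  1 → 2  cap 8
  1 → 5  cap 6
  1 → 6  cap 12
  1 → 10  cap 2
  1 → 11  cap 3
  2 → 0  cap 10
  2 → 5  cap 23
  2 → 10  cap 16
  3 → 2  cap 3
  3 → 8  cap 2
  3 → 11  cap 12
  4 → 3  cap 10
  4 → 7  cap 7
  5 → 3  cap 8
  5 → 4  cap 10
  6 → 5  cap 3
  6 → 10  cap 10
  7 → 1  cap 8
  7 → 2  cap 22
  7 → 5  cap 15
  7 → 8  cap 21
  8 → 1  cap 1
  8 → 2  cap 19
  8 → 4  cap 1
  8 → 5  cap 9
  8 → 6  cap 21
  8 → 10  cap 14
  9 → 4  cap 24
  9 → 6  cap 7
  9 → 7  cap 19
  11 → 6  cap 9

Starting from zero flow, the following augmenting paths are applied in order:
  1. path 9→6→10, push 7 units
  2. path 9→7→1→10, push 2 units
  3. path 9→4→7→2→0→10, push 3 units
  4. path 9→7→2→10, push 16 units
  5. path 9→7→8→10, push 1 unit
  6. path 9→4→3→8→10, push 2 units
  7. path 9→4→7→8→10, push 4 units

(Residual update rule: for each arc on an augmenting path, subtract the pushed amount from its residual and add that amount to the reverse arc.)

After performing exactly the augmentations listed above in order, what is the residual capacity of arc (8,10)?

after path 1 (9→6→10, push 7): res(8,10)=14
after path 2 (9→7→1→10, push 2): res(8,10)=14
after path 3 (9→4→7→2→0→10, push 3): res(8,10)=14
after path 4 (9→7→2→10, push 16): res(8,10)=14
after path 5 (9→7→8→10, push 1): res(8,10)=13
after path 6 (9→4→3→8→10, push 2): res(8,10)=11
after path 7 (9→4→7→8→10, push 4): res(8,10)=7

Residual capacity of (8,10): 7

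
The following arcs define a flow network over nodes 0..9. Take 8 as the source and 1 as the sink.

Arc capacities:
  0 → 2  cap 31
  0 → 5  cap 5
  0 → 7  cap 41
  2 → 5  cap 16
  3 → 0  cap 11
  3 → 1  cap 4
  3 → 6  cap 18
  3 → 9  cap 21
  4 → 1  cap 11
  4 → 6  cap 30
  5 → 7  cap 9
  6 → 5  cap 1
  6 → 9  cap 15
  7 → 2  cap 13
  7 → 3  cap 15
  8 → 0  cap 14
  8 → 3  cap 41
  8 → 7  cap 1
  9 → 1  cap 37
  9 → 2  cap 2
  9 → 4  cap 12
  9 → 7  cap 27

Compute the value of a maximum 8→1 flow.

Maximum flow value: 40

augment #1: 8→3→1 bottleneck 4, total now 4
augment #2: 8→3→9→1 bottleneck 21, total now 25
augment #3: 8→3→6→9→1 bottleneck 15, total now 40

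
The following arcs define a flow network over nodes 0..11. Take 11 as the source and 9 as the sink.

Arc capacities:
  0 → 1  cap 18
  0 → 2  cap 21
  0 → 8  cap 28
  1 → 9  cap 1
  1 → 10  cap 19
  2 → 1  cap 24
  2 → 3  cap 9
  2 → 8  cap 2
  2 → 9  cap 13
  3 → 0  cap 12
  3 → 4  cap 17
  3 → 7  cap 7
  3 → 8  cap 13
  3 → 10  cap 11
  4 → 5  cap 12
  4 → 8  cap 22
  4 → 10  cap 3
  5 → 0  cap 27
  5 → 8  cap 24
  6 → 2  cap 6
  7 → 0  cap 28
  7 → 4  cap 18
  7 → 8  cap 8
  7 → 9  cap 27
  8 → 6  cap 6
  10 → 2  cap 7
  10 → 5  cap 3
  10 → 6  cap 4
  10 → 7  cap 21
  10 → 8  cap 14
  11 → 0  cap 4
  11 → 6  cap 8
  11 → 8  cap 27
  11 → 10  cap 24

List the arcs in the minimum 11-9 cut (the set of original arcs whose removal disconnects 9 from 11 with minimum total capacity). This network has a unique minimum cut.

augment #1: 11→0→1→9 push 1
augment #2: 11→0→2→9 push 3
augment #3: 11→6→2→9 push 6
augment #4: 11→10→2→9 push 4
augment #5: 11→10→7→9 push 20
max flow = 34; residual-reachable set from 11 gives S-side
cut edges (S→T): {(6,2), (11,0), (11,10)} total cap 34

Min-cut arcs: {(6,2), (11,0), (11,10)} (total capacity 34)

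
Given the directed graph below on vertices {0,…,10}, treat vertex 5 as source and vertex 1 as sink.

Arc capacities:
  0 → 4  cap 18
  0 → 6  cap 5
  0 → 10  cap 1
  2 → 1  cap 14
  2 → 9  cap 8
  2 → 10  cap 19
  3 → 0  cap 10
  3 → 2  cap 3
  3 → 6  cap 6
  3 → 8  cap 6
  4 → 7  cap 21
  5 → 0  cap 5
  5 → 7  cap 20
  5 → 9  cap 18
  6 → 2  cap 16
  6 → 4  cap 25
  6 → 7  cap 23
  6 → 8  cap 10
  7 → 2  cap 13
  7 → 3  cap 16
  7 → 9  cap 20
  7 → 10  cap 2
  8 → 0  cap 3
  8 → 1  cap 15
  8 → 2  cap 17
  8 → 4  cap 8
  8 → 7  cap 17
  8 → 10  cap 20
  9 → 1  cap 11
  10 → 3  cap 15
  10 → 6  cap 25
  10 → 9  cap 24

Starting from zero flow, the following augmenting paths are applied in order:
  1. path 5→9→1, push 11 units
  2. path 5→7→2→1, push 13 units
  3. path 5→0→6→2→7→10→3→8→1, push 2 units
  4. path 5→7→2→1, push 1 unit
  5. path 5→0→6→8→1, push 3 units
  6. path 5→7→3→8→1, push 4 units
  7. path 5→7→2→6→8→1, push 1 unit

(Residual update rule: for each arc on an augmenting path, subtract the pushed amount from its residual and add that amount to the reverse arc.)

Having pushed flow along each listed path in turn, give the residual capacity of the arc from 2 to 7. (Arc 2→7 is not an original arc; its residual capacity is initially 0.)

Residual capacity of (2,7): 13

after path 1 (5→9→1, push 11): res(2,7)=0
after path 2 (5→7→2→1, push 13): res(2,7)=13
after path 3 (5→0→6→2→7→10→3→8→1, push 2): res(2,7)=11
after path 4 (5→7→2→1, push 1): res(2,7)=12
after path 5 (5→0→6→8→1, push 3): res(2,7)=12
after path 6 (5→7→3→8→1, push 4): res(2,7)=12
after path 7 (5→7→2→6→8→1, push 1): res(2,7)=13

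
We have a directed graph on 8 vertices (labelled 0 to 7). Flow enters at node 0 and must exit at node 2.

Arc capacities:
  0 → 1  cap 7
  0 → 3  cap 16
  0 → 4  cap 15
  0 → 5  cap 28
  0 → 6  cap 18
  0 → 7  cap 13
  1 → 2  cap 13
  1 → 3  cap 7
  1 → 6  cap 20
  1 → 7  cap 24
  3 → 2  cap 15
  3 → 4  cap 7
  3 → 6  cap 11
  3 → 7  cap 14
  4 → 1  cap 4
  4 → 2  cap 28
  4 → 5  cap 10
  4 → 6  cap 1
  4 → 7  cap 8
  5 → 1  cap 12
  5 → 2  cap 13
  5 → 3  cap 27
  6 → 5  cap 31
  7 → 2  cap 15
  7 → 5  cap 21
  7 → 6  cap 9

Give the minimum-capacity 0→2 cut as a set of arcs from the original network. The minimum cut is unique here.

augment #1: 0→1→2 push 7
augment #2: 0→3→2 push 15
augment #3: 0→4→2 push 15
augment #4: 0→5→2 push 13
augment #5: 0→7→2 push 13
augment #6: 0→3→4→2 push 1
augment #7: 0→5→1→2 push 6
augment #8: 0→5→1→7→2 push 2
augment #9: 0→5→3→4→2 push 6
max flow = 78; residual-reachable set from 0 gives S-side
cut edges (S→T): {(0,4), (1,2), (3,2), (3,4), (5,2), (7,2)} total cap 78

Min-cut arcs: {(0,4), (1,2), (3,2), (3,4), (5,2), (7,2)} (total capacity 78)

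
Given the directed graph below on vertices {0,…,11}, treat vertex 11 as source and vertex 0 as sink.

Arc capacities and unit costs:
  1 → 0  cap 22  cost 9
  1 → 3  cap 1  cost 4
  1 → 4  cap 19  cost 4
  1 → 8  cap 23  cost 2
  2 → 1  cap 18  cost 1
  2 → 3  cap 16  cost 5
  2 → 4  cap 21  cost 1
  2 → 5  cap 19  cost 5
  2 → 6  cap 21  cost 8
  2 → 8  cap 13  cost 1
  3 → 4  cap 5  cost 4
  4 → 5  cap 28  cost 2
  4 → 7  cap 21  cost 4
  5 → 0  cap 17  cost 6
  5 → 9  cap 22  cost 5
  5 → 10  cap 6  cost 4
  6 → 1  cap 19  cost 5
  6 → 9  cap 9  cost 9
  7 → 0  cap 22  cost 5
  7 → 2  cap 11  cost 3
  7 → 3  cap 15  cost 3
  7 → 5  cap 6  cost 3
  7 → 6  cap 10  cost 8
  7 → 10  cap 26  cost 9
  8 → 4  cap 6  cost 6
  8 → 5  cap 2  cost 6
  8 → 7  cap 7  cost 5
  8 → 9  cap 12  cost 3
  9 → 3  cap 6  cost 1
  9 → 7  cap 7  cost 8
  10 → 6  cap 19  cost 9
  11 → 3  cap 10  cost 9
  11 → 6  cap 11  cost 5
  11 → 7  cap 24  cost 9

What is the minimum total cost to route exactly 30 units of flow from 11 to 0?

Minimum cost for 30 units: 458

shortest-cost path #1: 11→7→0 push 22 @ unit cost 14 (adds 308)
shortest-cost path #2: 11→7→5→0 push 2 @ unit cost 18 (adds 36)
shortest-cost path #3: 11→6→1→0 push 6 @ unit cost 19 (adds 114)
total cost = 458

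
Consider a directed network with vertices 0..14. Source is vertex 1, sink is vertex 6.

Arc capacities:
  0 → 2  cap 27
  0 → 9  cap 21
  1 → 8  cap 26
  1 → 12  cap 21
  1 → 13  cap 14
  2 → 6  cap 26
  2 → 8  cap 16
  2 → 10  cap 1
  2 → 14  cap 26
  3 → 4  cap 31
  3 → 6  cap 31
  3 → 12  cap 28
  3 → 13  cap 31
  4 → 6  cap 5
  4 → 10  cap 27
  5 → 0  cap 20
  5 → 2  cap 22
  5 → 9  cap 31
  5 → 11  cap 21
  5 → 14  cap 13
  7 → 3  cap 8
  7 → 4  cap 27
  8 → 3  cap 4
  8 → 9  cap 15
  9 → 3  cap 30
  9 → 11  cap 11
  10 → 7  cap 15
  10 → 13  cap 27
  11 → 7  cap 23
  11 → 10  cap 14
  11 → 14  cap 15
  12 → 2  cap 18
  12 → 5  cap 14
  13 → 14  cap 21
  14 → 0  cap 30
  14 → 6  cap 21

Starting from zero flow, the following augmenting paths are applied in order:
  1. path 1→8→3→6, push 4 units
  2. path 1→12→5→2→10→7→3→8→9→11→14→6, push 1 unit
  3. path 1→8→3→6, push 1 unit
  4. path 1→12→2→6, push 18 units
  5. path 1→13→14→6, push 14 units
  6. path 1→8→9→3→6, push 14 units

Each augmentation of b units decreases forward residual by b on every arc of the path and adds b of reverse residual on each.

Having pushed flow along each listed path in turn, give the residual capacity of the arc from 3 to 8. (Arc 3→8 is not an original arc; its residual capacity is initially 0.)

after path 1 (1→8→3→6, push 4): res(3,8)=4
after path 2 (1→12→5→2→10→7→3→8→9→11→14→6, push 1): res(3,8)=3
after path 3 (1→8→3→6, push 1): res(3,8)=4
after path 4 (1→12→2→6, push 18): res(3,8)=4
after path 5 (1→13→14→6, push 14): res(3,8)=4
after path 6 (1→8→9→3→6, push 14): res(3,8)=4

Residual capacity of (3,8): 4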